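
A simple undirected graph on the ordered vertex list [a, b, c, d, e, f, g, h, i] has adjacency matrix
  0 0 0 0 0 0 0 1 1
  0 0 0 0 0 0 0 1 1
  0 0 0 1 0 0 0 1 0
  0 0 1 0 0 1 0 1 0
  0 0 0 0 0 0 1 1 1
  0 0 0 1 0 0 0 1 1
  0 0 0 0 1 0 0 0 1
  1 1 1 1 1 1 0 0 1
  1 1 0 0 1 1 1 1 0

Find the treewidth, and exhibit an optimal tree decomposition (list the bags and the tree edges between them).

Each bag holds 3 vertices, so the decomposition has width 2, which upper-bounds the treewidth. On the other hand G contains the 3-clique {e, g, i}. A clique must lie in a single bag of any decomposition, so no decomposition can have width below 2. Hence tw(G) = 2 exactly.

Treewidth 2.
Bags: B1 = {d, f, h}  B2 = {f, h, i}  B3 = {c, d, h}  B4 = {e, h, i}  B5 = {e, g, i}  B6 = {a, h, i}  B7 = {b, h, i}
Tree: B1–B2, B1–B3, B2–B4, B4–B5, B2–B6, B4–B7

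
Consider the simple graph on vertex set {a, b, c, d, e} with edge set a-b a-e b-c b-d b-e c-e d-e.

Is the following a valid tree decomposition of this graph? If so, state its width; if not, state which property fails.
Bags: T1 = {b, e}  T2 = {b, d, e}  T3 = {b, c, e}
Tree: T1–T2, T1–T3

No — vertex a appears in no bag.

A tree decomposition must satisfy three properties: every vertex lies in some bag; for every edge, both endpoints lie together in some bag; and for every vertex, the bags containing it form a connected subtree. Here vertex a appears in no bag, so the decomposition is invalid.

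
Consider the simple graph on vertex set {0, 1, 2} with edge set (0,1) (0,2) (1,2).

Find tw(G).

A width-2 tree decomposition is:
Bags: B1 = {0, 1, 2}
Tree: (single bag)
A single bag containing all 3 vertices is trivially a valid decomposition of width 2. On the other hand G contains the 3-clique {0, 1, 2}. A clique must lie in a single bag of any decomposition, so no decomposition can have width below 2. Hence tw(G) = 2 exactly.

2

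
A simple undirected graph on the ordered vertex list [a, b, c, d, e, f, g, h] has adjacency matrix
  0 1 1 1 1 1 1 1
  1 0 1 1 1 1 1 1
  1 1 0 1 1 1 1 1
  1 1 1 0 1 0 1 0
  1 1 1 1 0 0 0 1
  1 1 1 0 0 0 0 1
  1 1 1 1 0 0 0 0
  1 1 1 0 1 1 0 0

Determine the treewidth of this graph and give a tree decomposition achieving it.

Treewidth 4.
Bags: B1 = {a, b, c, e, h}  B2 = {a, b, c, d, e}  B3 = {a, b, c, f, h}  B4 = {a, b, c, d, g}
Tree: B1–B2, B1–B3, B2–B4

The largest bag has 5 vertices, giving width 4; this decomposition certifies tw(G) ≤ 4. On the other hand G contains the 5-clique {a, b, c, d, g}. A clique must lie in a single bag of any decomposition, so no decomposition can have width below 4. The upper and lower bounds meet at 4, so that is the treewidth.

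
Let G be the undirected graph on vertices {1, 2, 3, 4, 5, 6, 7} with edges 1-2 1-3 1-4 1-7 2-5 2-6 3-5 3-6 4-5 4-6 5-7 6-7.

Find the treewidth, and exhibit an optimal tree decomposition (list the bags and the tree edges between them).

Treewidth 3.
One optimal decomposition is:
Bags: B1 = {1, 3, 5, 6}  B2 = {1, 4, 5, 6}  B3 = {1, 2, 5, 6}  B4 = {1, 5, 6, 7}
Tree: B1–B2, B2–B3, B3–B4

The largest bag has 4 vertices, giving width 3; this decomposition certifies tw(G) ≤ 3. For the lower bound: the 4 vertex sets {1,3}, {4,5}, {6}, {2} are disjoint, each induces a connected subgraph, and every pair is joined by at least one edge of G. Contracting each set to a single vertex therefore yields K_{4} as a minor, and since treewidth is minor-monotone, tw(G) ≥ tw(K_{4}) = 3. Hence tw(G) = 3 exactly.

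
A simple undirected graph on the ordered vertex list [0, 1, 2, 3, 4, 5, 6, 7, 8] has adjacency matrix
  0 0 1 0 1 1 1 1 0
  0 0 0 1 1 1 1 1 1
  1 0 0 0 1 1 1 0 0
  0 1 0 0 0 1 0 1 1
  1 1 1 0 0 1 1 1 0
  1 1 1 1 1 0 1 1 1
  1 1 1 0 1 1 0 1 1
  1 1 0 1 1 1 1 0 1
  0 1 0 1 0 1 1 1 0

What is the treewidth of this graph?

4

A width-4 tree decomposition is:
Bags: B1 = {1, 5, 6, 7, 8}  B2 = {1, 3, 5, 7, 8}  B3 = {1, 4, 5, 6, 7}  B4 = {0, 4, 5, 6, 7}  B5 = {0, 2, 4, 5, 6}
Tree: B1–B2, B1–B3, B3–B4, B4–B5
Every bag has size at most 5, so the width is 5 − 1 = 4 and tw(G) ≤ 4. For the lower bound, the 5 vertices {1, 3, 5, 7, 8} are pairwise adjacent, and any tree decomposition puts a clique entirely inside one bag — forcing width ≥ 4. Therefore the treewidth is 4.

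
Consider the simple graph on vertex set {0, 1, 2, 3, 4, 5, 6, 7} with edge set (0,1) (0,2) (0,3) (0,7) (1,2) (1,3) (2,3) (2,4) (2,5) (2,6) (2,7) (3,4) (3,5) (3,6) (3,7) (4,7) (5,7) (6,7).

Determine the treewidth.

3

A width-3 tree decomposition is:
Bags: B1 = {2, 3, 4, 7}  B2 = {2, 3, 5, 7}  B3 = {2, 3, 6, 7}  B4 = {0, 2, 3, 7}  B5 = {0, 1, 2, 3}
Tree: B1–B2, B2–B3, B3–B4, B4–B5
Each bag holds 4 vertices, so the decomposition has width 3, which upper-bounds the treewidth. For the lower bound, the 4 vertices {0, 1, 2, 3} are pairwise adjacent, and any tree decomposition puts a clique entirely inside one bag — forcing width ≥ 3. Combining the bounds, tw(G) = 3.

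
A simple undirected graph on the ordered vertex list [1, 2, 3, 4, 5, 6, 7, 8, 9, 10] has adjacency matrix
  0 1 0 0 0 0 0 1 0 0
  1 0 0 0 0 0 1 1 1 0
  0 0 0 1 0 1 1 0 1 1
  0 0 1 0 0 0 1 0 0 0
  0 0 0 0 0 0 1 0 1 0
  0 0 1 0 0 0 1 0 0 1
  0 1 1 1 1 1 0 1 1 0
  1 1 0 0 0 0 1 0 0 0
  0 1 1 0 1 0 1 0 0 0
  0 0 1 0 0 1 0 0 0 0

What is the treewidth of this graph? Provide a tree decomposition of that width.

Every bag has size at most 3, so the width is 3 − 1 = 2 and tw(G) ≤ 2. For the lower bound, the 3 vertices {1, 2, 8} are pairwise adjacent, and any tree decomposition puts a clique entirely inside one bag — forcing width ≥ 2. Hence tw(G) = 2 exactly.

Treewidth 2.
One such decomposition:
Bags: B1 = {2, 7, 9}  B2 = {2, 7, 8}  B3 = {3, 7, 9}  B4 = {3, 4, 7}  B5 = {5, 7, 9}  B6 = {1, 2, 8}  B7 = {3, 6, 7}  B8 = {3, 6, 10}
Tree: B1–B2, B1–B3, B3–B4, B3–B5, B2–B6, B4–B7, B7–B8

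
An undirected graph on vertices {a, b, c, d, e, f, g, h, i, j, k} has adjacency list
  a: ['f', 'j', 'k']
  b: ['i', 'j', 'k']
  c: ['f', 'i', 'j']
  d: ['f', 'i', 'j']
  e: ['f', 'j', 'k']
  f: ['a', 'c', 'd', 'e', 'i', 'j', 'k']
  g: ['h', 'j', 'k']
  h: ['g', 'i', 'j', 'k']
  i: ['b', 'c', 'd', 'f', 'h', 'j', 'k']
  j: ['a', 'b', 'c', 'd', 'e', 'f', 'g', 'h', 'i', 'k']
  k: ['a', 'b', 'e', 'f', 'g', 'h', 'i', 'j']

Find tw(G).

3

A width-3 tree decomposition is:
Bags: B1 = {f, i, j, k}  B2 = {b, i, j, k}  B3 = {a, f, j, k}  B4 = {e, f, j, k}  B5 = {c, f, i, j}  B6 = {d, f, i, j}  B7 = {h, i, j, k}  B8 = {g, h, j, k}
Tree: B1–B2, B1–B3, B1–B4, B1–B5, B1–B6, B2–B7, B7–B8
The largest bag has 4 vertices, giving width 3; this decomposition certifies tw(G) ≤ 3. On the other hand G contains the 4-clique {d, f, i, j}. A clique must lie in a single bag of any decomposition, so no decomposition can have width below 3. Hence tw(G) = 3 exactly.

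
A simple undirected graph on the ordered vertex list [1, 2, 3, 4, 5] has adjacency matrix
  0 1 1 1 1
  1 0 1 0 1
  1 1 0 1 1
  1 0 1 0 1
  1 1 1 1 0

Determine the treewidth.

3

A width-3 tree decomposition is:
Bags: B1 = {1, 3, 4, 5}  B2 = {1, 2, 3, 5}
Tree: B1–B2
The largest bag has 4 vertices, giving width 3; this decomposition certifies tw(G) ≤ 3. Conversely, {1, 2, 3, 5} is a clique of size 4, and the vertices of any clique must share a bag in every tree decomposition; so some bag has ≥ 4 vertices and tw(G) ≥ 3. The upper and lower bounds meet at 3, so that is the treewidth.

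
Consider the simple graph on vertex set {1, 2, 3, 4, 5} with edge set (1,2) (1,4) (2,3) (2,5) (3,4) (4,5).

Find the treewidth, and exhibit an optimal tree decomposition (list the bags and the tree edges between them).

Treewidth 2.
One such decomposition:
Bags: B1 = {1, 2, 4}  B2 = {2, 4, 5}  B3 = {2, 3, 4}
Tree: B1–B2, B2–B3

Every bag has size at most 3, so the width is 3 − 1 = 2 and tw(G) ≤ 2. For the lower bound, G contains the cycle 1–2–5–4–1, so G is not a forest; only forests have treewidth ≤ 1, hence tw(G) ≥ 2. Combining the bounds, tw(G) = 2.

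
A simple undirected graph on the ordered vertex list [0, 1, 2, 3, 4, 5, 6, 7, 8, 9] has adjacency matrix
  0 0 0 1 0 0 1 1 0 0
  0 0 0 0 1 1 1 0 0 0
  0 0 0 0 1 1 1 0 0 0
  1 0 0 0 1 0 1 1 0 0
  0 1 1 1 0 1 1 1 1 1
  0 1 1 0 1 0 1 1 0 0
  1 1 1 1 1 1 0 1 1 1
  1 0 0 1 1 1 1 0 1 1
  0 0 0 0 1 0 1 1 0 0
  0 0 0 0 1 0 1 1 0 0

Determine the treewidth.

A width-3 tree decomposition is:
Bags: B1 = {3, 4, 6, 7}  B2 = {4, 5, 6, 7}  B3 = {4, 6, 7, 8}  B4 = {1, 4, 5, 6}  B5 = {0, 3, 6, 7}  B6 = {2, 4, 5, 6}  B7 = {4, 6, 7, 9}
Tree: B1–B2, B2–B3, B2–B4, B1–B5, B2–B6, B2–B7
Every bag has size at most 4, so the width is 4 − 1 = 3 and tw(G) ≤ 3. For the lower bound, the 4 vertices {0, 3, 6, 7} are pairwise adjacent, and any tree decomposition puts a clique entirely inside one bag — forcing width ≥ 3. Therefore the treewidth is 3.

3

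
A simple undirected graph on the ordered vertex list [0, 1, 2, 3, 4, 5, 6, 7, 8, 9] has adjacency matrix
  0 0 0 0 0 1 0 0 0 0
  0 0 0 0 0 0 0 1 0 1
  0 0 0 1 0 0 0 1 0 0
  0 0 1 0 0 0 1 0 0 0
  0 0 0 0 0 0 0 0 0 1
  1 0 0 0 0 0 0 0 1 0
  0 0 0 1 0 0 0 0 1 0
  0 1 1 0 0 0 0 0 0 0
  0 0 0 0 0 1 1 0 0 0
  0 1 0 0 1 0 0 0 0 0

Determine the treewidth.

1

A width-1 tree decomposition is:
Bags: B1 = {0, 5}  B2 = {5, 8}  B3 = {6, 8}  B4 = {3, 6}  B5 = {2, 3}  B6 = {2, 7}  B7 = {1, 7}  B8 = {1, 9}  B9 = {4, 9}
Tree: B1–B2, B2–B3, B3–B4, B4–B5, B5–B6, B6–B7, B7–B8, B8–B9
Each bag holds 2 vertices, so the decomposition has width 1, which upper-bounds the treewidth. G has an edge, so its treewidth is at least 1. The upper and lower bounds meet at 1, so that is the treewidth.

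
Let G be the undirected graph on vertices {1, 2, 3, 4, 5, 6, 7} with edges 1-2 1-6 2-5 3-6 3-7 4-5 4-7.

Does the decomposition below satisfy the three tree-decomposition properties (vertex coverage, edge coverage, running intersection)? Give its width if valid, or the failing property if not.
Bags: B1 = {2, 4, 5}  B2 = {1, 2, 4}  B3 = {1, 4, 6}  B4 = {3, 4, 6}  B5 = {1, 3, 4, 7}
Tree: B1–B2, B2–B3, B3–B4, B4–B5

No — bags containing vertex 1 are not connected in the tree.

A tree decomposition must satisfy three properties: every vertex lies in some bag; for every edge, both endpoints lie together in some bag; and for every vertex, the bags containing it form a connected subtree. Here bags containing vertex 1 are not connected in the tree, so the decomposition is invalid.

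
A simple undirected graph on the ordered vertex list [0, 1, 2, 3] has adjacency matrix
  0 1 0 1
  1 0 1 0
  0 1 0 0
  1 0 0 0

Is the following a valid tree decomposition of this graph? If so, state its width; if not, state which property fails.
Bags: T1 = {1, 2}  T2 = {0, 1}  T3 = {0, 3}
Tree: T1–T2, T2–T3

Checking the three conditions: (i) the bags cover all of {0, 1, 2, 3}; (ii) for each edge, some bag contains both endpoints; (iii) the bags containing any fixed vertex form a subtree. All hold, so the decomposition is valid with width 2 − 1 = 1.

Yes; width 1.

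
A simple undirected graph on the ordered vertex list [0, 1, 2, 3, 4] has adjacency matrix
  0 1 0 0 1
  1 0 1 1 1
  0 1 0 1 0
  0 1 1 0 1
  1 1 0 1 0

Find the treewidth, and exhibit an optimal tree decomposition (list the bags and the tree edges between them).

Treewidth 2.
One such decomposition:
Bags: B1 = {1, 3, 4}  B2 = {0, 1, 4}  B3 = {1, 2, 3}
Tree: B1–B2, B1–B3

Every bag has size at most 3, so the width is 3 − 1 = 2 and tw(G) ≤ 2. For the lower bound, the 3 vertices {0, 1, 4} are pairwise adjacent, and any tree decomposition puts a clique entirely inside one bag — forcing width ≥ 2. The upper and lower bounds meet at 2, so that is the treewidth.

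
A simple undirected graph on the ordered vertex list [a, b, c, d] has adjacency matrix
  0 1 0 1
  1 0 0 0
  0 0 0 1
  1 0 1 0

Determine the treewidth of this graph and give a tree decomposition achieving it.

Treewidth 1.
Bags: B1 = {c, d}  B2 = {a, d}  B3 = {a, b}
Tree: B1–B2, B2–B3

Each bag holds 2 vertices, so the decomposition has width 1, which upper-bounds the treewidth. Since G has at least one edge (e.g. c–d), it is not an edgeless graph, so tw(G) ≥ 1. Hence tw(G) = 1 exactly.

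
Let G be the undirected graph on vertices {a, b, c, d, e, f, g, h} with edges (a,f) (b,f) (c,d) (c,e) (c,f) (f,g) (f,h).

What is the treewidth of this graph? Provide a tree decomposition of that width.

Every bag has size at most 2, so the width is 2 − 1 = 1 and tw(G) ≤ 1. Since G has at least one edge (e.g. c–f), it is not an edgeless graph, so tw(G) ≥ 1. Therefore the treewidth is 1.

Treewidth 1.
One such decomposition:
Bags: B1 = {c, f}  B2 = {c, d}  B3 = {a, f}  B4 = {f, h}  B5 = {c, e}  B6 = {f, g}  B7 = {b, f}
Tree: B1–B2, B1–B3, B3–B4, B2–B5, B1–B6, B6–B7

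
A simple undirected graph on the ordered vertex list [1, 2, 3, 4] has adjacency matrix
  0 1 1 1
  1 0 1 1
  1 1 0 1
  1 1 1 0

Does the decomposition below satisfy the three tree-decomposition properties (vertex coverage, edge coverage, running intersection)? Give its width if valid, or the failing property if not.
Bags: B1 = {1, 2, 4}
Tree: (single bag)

A tree decomposition must satisfy three properties: every vertex lies in some bag; for every edge, both endpoints lie together in some bag; and for every vertex, the bags containing it form a connected subtree. Here vertex 3 appears in no bag, so the decomposition is invalid.

No — vertex 3 appears in no bag.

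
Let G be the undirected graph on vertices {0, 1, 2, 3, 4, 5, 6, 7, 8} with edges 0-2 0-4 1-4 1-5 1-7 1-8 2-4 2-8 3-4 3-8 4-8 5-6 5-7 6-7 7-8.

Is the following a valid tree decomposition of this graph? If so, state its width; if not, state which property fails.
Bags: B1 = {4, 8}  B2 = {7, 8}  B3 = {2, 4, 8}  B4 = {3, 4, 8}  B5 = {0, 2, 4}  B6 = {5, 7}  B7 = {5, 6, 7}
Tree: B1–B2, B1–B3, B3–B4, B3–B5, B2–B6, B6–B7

No — vertex 1 appears in no bag.

A tree decomposition must satisfy three properties: every vertex lies in some bag; for every edge, both endpoints lie together in some bag; and for every vertex, the bags containing it form a connected subtree. Here vertex 1 appears in no bag, so the decomposition is invalid.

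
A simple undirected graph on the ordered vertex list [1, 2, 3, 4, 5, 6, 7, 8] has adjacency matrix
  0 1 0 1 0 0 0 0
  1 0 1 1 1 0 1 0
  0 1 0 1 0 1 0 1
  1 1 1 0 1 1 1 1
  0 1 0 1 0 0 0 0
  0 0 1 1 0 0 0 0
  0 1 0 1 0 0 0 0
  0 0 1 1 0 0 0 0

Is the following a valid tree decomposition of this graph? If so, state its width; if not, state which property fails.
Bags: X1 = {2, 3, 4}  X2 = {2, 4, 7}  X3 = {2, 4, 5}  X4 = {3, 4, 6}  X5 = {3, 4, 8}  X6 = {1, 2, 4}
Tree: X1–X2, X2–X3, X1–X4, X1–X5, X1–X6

Yes; width 2.

Vertex coverage: the bags together contain {1, 2, 3, 4, 5, 6, 7, 8}, the full vertex set. Edge coverage: each edge of G has both endpoints in at least one bag. Running intersection: for every vertex, the bags containing it form a connected subtree. All three properties hold, so this is a valid tree decomposition of width max|bag| − 1 = 2, and hence tw(G) ≤ 2.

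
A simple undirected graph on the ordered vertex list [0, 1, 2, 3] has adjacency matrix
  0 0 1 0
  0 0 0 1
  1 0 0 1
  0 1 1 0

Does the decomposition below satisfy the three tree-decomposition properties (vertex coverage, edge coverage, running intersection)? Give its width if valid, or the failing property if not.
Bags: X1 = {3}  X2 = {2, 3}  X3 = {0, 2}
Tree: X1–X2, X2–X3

A tree decomposition must satisfy three properties: every vertex lies in some bag; for every edge, both endpoints lie together in some bag; and for every vertex, the bags containing it form a connected subtree. Here vertex 1 appears in no bag, so the decomposition is invalid.

No — vertex 1 appears in no bag.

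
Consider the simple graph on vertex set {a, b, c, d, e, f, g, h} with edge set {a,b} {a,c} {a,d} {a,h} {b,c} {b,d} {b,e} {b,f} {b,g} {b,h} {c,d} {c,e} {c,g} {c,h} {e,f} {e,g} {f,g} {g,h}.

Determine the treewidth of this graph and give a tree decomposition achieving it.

Treewidth 3.
Bags: B1 = {b, c, g, h}  B2 = {a, b, c, h}  B3 = {b, c, e, g}  B4 = {a, b, c, d}  B5 = {b, e, f, g}
Tree: B1–B2, B1–B3, B2–B4, B3–B5

Every bag has size at most 4, so the width is 4 − 1 = 3 and tw(G) ≤ 3. On the other hand G contains the 4-clique {a, b, c, d}. A clique must lie in a single bag of any decomposition, so no decomposition can have width below 3. The upper and lower bounds meet at 3, so that is the treewidth.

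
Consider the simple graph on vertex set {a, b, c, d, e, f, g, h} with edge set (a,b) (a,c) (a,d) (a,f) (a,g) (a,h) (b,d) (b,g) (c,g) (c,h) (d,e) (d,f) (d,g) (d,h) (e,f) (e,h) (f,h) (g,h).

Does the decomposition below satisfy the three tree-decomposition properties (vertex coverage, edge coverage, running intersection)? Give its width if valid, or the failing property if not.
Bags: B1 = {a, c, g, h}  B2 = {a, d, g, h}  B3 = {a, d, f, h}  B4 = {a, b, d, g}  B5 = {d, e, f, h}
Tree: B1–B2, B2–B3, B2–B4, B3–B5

Every vertex of G appears in some bag (union = {a, b, c, d, e, f, g, h}); every edge is covered by a bag; and for each vertex v the set of bags containing v is connected in the bag tree. The decomposition is therefore valid. The largest bag has 4 vertices, so the width is 3.

Yes; width 3.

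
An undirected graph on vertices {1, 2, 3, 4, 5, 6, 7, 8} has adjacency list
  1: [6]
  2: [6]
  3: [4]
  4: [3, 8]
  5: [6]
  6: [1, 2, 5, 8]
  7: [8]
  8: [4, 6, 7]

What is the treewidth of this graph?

1

A width-1 tree decomposition is:
Bags: B1 = {7, 8}  B2 = {4, 8}  B3 = {6, 8}  B4 = {5, 6}  B5 = {2, 6}  B6 = {1, 6}  B7 = {3, 4}
Tree: B1–B2, B2–B3, B3–B4, B3–B5, B3–B6, B2–B7
The largest bag has 2 vertices, giving width 1; this decomposition certifies tw(G) ≤ 1. Any graph with an edge has treewidth ≥ 1, and G has the edge 7–8. Combining the bounds, tw(G) = 1.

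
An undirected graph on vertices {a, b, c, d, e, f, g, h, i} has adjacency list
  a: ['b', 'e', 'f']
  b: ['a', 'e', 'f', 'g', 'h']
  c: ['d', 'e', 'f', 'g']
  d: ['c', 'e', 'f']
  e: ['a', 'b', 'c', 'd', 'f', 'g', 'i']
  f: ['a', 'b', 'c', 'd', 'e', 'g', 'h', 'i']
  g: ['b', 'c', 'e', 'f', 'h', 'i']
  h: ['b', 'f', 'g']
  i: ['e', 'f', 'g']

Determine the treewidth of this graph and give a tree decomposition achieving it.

Every bag has size at most 4, so the width is 4 − 1 = 3 and tw(G) ≤ 3. For the lower bound, the 4 vertices {c, d, e, f} are pairwise adjacent, and any tree decomposition puts a clique entirely inside one bag — forcing width ≥ 3. Combining the bounds, tw(G) = 3.

Treewidth 3.
One optimal decomposition is:
Bags: B1 = {c, e, f, g}  B2 = {b, e, f, g}  B3 = {c, d, e, f}  B4 = {b, f, g, h}  B5 = {a, b, e, f}  B6 = {e, f, g, i}
Tree: B1–B2, B1–B3, B2–B4, B2–B5, B1–B6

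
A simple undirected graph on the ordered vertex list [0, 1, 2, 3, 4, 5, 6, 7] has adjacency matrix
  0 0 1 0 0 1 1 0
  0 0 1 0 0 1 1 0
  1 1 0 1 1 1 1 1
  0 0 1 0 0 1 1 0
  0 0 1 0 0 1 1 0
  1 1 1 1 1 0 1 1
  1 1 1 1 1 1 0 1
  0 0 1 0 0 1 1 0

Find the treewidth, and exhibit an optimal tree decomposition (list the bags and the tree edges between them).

Treewidth 3.
One optimal decomposition is:
Bags: B1 = {1, 2, 5, 6}  B2 = {2, 4, 5, 6}  B3 = {0, 2, 5, 6}  B4 = {2, 3, 5, 6}  B5 = {2, 5, 6, 7}
Tree: B1–B2, B2–B3, B1–B4, B2–B5

Every bag has size at most 4, so the width is 4 − 1 = 3 and tw(G) ≤ 3. For the lower bound, the 4 vertices {0, 2, 5, 6} are pairwise adjacent, and any tree decomposition puts a clique entirely inside one bag — forcing width ≥ 3. The upper and lower bounds meet at 3, so that is the treewidth.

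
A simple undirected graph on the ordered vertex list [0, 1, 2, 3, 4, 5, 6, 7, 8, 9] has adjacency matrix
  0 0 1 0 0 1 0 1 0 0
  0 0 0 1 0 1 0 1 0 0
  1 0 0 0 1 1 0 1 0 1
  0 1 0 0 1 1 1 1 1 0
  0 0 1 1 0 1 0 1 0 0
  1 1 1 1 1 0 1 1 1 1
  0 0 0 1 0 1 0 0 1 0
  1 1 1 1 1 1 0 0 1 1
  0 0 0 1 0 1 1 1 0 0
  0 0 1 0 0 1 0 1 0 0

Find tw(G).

3

A width-3 tree decomposition is:
Bags: B1 = {2, 5, 7, 9}  B2 = {2, 4, 5, 7}  B3 = {3, 4, 5, 7}  B4 = {1, 3, 5, 7}  B5 = {3, 5, 7, 8}  B6 = {0, 2, 5, 7}  B7 = {3, 5, 6, 8}
Tree: B1–B2, B2–B3, B3–B4, B3–B5, B1–B6, B5–B7
Every bag has size at most 4, so the width is 4 − 1 = 3 and tw(G) ≤ 3. For the lower bound, the 4 vertices {3, 5, 6, 8} are pairwise adjacent, and any tree decomposition puts a clique entirely inside one bag — forcing width ≥ 3. Combining the bounds, tw(G) = 3.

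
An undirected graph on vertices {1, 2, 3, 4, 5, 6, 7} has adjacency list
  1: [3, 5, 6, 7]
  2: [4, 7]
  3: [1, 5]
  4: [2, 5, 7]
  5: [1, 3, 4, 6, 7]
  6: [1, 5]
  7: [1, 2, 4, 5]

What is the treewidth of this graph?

2

A width-2 tree decomposition is:
Bags: B1 = {2, 4, 7}  B2 = {4, 5, 7}  B3 = {1, 5, 7}  B4 = {1, 3, 5}  B5 = {1, 5, 6}
Tree: B1–B2, B2–B3, B3–B4, B3–B5
The largest bag has 3 vertices, giving width 2; this decomposition certifies tw(G) ≤ 2. On the other hand G contains the 3-clique {2, 4, 7}. A clique must lie in a single bag of any decomposition, so no decomposition can have width below 2. Therefore the treewidth is 2.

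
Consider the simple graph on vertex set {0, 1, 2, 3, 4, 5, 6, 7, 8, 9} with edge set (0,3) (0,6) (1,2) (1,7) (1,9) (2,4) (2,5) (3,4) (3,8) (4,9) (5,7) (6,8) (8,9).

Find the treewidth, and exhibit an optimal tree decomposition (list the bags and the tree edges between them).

Treewidth 2.
One optimal decomposition is:
Bags: B1 = {2, 5, 7}  B2 = {1, 2, 7}  B3 = {1, 2, 4}  B4 = {1, 4, 9}  B5 = {3, 4, 9}  B6 = {3, 8, 9}  B7 = {0, 3, 8}  B8 = {0, 6, 8}
Tree: B1–B2, B2–B3, B3–B4, B4–B5, B5–B6, B6–B7, B7–B8

Every bag has size at most 3, so the width is 3 − 1 = 2 and tw(G) ≤ 2. The edges 5–7–1–2–5 form a cycle, so G is not a tree and its treewidth is at least 2. Hence tw(G) = 2 exactly.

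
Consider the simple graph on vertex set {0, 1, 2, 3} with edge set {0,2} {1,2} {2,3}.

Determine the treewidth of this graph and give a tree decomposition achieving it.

Treewidth 1.
One optimal decomposition is:
Bags: B1 = {0, 2}  B2 = {1, 2}  B3 = {2, 3}
Tree: B1–B2, B2–B3

Every bag has size at most 2, so the width is 2 − 1 = 1 and tw(G) ≤ 1. G has an edge, so its treewidth is at least 1. The upper and lower bounds meet at 1, so that is the treewidth.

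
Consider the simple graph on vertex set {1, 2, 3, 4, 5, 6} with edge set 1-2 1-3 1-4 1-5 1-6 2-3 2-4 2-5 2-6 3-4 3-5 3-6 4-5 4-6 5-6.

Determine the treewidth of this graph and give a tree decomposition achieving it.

Treewidth 5.
One such decomposition:
Bags: B1 = {1, 2, 3, 4, 5, 6}
Tree: (single bag)

With just one bag of size 6, the width is 6 − 1 = 5, so tw(G) ≤ 5. For the lower bound, the 6 vertices {1, 2, 3, 4, 5, 6} are pairwise adjacent, and any tree decomposition puts a clique entirely inside one bag — forcing width ≥ 5. Therefore the treewidth is 5.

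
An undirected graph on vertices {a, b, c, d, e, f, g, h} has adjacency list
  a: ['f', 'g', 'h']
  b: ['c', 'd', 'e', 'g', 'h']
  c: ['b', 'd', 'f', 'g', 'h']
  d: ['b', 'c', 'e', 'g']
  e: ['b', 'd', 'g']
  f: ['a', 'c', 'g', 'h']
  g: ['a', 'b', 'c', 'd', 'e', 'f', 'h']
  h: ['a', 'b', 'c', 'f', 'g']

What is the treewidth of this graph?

A width-3 tree decomposition is:
Bags: B1 = {b, c, d, g}  B2 = {b, c, g, h}  B3 = {c, f, g, h}  B4 = {b, d, e, g}  B5 = {a, f, g, h}
Tree: B1–B2, B2–B3, B1–B4, B3–B5
Each bag holds 4 vertices, so the decomposition has width 3, which upper-bounds the treewidth. Conversely, {b, d, e, g} is a clique of size 4, and the vertices of any clique must share a bag in every tree decomposition; so some bag has ≥ 4 vertices and tw(G) ≥ 3. Hence tw(G) = 3 exactly.

3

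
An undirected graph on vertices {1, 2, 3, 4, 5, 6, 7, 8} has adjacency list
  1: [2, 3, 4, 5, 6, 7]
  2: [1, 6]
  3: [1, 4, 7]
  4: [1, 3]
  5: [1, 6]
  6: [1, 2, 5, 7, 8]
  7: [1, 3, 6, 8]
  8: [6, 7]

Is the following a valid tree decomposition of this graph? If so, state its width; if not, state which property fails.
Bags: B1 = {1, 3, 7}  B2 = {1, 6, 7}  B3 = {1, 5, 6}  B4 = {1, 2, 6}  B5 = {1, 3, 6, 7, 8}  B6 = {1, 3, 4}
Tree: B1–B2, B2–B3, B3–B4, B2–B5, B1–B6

No — bags containing vertex 3 are not connected in the tree.

A tree decomposition must satisfy three properties: every vertex lies in some bag; for every edge, both endpoints lie together in some bag; and for every vertex, the bags containing it form a connected subtree. Here bags containing vertex 3 are not connected in the tree, so the decomposition is invalid.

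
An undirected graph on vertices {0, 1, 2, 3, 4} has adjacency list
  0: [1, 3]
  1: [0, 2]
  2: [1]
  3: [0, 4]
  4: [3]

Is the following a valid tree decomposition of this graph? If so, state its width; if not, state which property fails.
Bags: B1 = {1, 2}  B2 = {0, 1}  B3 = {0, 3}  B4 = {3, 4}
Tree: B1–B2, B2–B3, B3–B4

Yes; width 1.

Vertex coverage: the bags together contain {0, 1, 2, 3, 4}, the full vertex set. Edge coverage: each edge of G has both endpoints in at least one bag. Running intersection: for every vertex, the bags containing it form a connected subtree. All three properties hold, so this is a valid tree decomposition of width max|bag| − 1 = 1, and hence tw(G) ≤ 1.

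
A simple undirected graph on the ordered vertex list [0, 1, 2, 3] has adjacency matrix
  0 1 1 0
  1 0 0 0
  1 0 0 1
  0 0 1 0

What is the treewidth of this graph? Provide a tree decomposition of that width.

Every bag has size at most 2, so the width is 2 − 1 = 1 and tw(G) ≤ 1. Any graph with an edge has treewidth ≥ 1, and G has the edge 1–0. The upper and lower bounds meet at 1, so that is the treewidth.

Treewidth 1.
One optimal decomposition is:
Bags: B1 = {0, 1}  B2 = {0, 2}  B3 = {2, 3}
Tree: B1–B2, B2–B3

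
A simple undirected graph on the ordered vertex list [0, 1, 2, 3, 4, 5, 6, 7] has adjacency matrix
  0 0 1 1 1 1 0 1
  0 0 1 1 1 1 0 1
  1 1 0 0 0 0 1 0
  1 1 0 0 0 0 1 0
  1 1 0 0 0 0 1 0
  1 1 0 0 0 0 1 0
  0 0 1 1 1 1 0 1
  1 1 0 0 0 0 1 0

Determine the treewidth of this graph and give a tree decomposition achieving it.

Treewidth 3.
One optimal decomposition is:
Bags: B1 = {0, 1, 6, 7}  B2 = {0, 1, 5, 6}  B3 = {0, 1, 3, 6}  B4 = {0, 1, 4, 6}  B5 = {0, 1, 2, 6}
Tree: B1–B2, B2–B3, B3–B4, B4–B5

Each bag holds 4 vertices, so the decomposition has width 3, which upper-bounds the treewidth. For the lower bound: the 4 vertex sets {0,7}, {5,6}, {1}, {3} are disjoint, each induces a connected subgraph, and every pair is joined by at least one edge of G. Contracting each set to a single vertex therefore yields K_{4} as a minor, and since treewidth is minor-monotone, tw(G) ≥ tw(K_{4}) = 3. The upper and lower bounds meet at 3, so that is the treewidth.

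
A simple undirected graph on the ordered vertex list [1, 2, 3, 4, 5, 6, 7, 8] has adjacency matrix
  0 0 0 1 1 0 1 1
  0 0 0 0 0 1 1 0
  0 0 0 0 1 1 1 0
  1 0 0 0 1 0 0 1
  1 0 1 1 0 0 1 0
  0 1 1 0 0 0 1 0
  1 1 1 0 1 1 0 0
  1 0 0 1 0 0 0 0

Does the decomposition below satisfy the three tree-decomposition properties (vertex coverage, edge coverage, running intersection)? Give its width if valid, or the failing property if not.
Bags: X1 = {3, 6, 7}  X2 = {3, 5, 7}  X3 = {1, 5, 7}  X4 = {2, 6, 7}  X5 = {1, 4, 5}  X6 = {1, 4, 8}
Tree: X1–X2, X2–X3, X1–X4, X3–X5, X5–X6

Every vertex of G appears in some bag (union = {1, 2, 3, 4, 5, 6, 7, 8}); every edge is covered by a bag; and for each vertex v the set of bags containing v is connected in the bag tree. The decomposition is therefore valid. The largest bag has 3 vertices, so the width is 2.

Yes; width 2.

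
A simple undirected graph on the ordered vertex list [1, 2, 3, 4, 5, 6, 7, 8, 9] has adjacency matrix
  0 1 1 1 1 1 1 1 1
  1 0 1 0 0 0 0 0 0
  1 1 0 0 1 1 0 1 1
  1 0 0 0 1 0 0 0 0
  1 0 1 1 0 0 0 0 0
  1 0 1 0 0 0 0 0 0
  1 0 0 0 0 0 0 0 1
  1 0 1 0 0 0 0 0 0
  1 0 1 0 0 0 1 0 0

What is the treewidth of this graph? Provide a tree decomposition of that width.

The largest bag has 3 vertices, giving width 2; this decomposition certifies tw(G) ≤ 2. On the other hand G contains the 3-clique {1, 2, 3}. A clique must lie in a single bag of any decomposition, so no decomposition can have width below 2. Combining the bounds, tw(G) = 2.

Treewidth 2.
One such decomposition:
Bags: B1 = {1, 3, 5}  B2 = {1, 3, 9}  B3 = {1, 3, 8}  B4 = {1, 3, 6}  B5 = {1, 7, 9}  B6 = {1, 4, 5}  B7 = {1, 2, 3}
Tree: B1–B2, B1–B3, B2–B4, B2–B5, B1–B6, B3–B7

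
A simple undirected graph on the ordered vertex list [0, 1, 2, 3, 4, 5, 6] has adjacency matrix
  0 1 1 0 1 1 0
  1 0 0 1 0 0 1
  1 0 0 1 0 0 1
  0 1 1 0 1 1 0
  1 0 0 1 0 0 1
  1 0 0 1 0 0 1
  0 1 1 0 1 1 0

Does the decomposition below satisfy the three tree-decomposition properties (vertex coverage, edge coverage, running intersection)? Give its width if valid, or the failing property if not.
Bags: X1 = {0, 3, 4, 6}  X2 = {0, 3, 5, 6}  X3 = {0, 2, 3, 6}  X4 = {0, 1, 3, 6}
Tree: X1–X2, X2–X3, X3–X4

Every vertex of G appears in some bag (union = {0, 1, 2, 3, 4, 5, 6}); every edge is covered by a bag; and for each vertex v the set of bags containing v is connected in the bag tree. The decomposition is therefore valid. The largest bag has 4 vertices, so the width is 3.

Yes; width 3.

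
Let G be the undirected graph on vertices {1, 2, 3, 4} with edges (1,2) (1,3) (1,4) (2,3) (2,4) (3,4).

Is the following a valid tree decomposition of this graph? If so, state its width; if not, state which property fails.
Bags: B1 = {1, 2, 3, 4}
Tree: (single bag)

Yes; width 3.

Every vertex of G appears in some bag (union = {1, 2, 3, 4}); every edge is covered by a bag; and for each vertex v the set of bags containing v is connected in the bag tree. The decomposition is therefore valid. The largest bag has 4 vertices, so the width is 3.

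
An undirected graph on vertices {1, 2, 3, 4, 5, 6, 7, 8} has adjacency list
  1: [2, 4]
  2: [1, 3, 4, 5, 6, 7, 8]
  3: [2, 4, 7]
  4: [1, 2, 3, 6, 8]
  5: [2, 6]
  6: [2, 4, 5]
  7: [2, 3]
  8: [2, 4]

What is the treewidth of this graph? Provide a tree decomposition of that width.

Every bag has size at most 3, so the width is 3 − 1 = 2 and tw(G) ≤ 2. Conversely, {2, 4, 8} is a clique of size 3, and the vertices of any clique must share a bag in every tree decomposition; so some bag has ≥ 3 vertices and tw(G) ≥ 2. Hence tw(G) = 2 exactly.

Treewidth 2.
One optimal decomposition is:
Bags: B1 = {2, 3, 7}  B2 = {2, 3, 4}  B3 = {2, 4, 8}  B4 = {1, 2, 4}  B5 = {2, 4, 6}  B6 = {2, 5, 6}
Tree: B1–B2, B2–B3, B3–B4, B4–B5, B5–B6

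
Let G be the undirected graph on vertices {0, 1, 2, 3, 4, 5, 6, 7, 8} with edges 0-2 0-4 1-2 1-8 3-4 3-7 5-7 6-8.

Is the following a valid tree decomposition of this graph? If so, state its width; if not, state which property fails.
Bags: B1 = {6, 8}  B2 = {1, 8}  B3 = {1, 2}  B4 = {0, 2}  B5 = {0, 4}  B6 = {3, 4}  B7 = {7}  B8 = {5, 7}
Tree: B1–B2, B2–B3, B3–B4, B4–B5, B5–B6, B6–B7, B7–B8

A tree decomposition must satisfy three properties: every vertex lies in some bag; for every edge, both endpoints lie together in some bag; and for every vertex, the bags containing it form a connected subtree. Here edge (3,7) lies in no bag, so the decomposition is invalid.

No — edge (3,7) lies in no bag.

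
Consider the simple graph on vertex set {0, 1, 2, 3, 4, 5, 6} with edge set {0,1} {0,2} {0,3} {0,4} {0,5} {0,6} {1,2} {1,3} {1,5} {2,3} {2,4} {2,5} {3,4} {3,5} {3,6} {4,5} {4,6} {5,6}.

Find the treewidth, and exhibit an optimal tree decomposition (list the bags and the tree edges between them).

Treewidth 4.
One optimal decomposition is:
Bags: B1 = {0, 2, 3, 4, 5}  B2 = {0, 1, 2, 3, 5}  B3 = {0, 3, 4, 5, 6}
Tree: B1–B2, B1–B3

Every bag has size at most 5, so the width is 5 − 1 = 4 and tw(G) ≤ 4. For the lower bound, the 5 vertices {0, 1, 2, 3, 5} are pairwise adjacent, and any tree decomposition puts a clique entirely inside one bag — forcing width ≥ 4. Combining the bounds, tw(G) = 4.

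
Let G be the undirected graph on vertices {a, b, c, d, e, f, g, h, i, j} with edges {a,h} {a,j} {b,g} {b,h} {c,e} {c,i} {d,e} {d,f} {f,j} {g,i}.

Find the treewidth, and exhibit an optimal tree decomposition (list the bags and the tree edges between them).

Treewidth 2.
Bags: B1 = {d, f, j}  B2 = {d, e, j}  B3 = {c, e, j}  B4 = {c, i, j}  B5 = {g, i, j}  B6 = {b, g, j}  B7 = {b, h, j}  B8 = {a, h, j}
Tree: B1–B2, B2–B3, B3–B4, B4–B5, B5–B6, B6–B7, B7–B8

Each bag holds 3 vertices, so the decomposition has width 2, which upper-bounds the treewidth. The edges j–f–d–e–c–i–g–b–h–a–j form a cycle, so G is not a tree and its treewidth is at least 2. Combining the bounds, tw(G) = 2.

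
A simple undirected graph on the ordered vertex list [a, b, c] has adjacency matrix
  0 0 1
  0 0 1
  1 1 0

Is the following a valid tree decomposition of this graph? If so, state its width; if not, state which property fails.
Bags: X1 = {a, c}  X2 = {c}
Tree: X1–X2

No — vertex b appears in no bag.

A tree decomposition must satisfy three properties: every vertex lies in some bag; for every edge, both endpoints lie together in some bag; and for every vertex, the bags containing it form a connected subtree. Here vertex b appears in no bag, so the decomposition is invalid.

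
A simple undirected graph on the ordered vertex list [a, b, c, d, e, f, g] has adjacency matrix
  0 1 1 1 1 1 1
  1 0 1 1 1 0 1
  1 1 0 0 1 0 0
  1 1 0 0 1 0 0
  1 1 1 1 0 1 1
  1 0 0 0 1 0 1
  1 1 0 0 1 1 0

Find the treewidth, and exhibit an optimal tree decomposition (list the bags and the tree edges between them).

Each bag holds 4 vertices, so the decomposition has width 3, which upper-bounds the treewidth. For the lower bound, the 4 vertices {a, e, f, g} are pairwise adjacent, and any tree decomposition puts a clique entirely inside one bag — forcing width ≥ 3. Combining the bounds, tw(G) = 3.

Treewidth 3.
One optimal decomposition is:
Bags: B1 = {a, b, d, e}  B2 = {a, b, e, g}  B3 = {a, e, f, g}  B4 = {a, b, c, e}
Tree: B1–B2, B2–B3, B1–B4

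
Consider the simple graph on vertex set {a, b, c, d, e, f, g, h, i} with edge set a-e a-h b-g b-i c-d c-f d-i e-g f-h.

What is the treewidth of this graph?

2

A width-2 tree decomposition is:
Bags: B1 = {c, f, h}  B2 = {a, c, h}  B3 = {a, c, e}  B4 = {c, e, g}  B5 = {b, c, g}  B6 = {b, c, i}  B7 = {c, d, i}
Tree: B1–B2, B2–B3, B3–B4, B4–B5, B5–B6, B6–B7
Each bag holds 3 vertices, so the decomposition has width 2, which upper-bounds the treewidth. Since c–f–h–a–e–g–b–i–d–c is a cycle in G, G is not acyclic. Forests are exactly the graphs of treewidth ≤ 1, so tw(G) ≥ 2. Therefore the treewidth is 2.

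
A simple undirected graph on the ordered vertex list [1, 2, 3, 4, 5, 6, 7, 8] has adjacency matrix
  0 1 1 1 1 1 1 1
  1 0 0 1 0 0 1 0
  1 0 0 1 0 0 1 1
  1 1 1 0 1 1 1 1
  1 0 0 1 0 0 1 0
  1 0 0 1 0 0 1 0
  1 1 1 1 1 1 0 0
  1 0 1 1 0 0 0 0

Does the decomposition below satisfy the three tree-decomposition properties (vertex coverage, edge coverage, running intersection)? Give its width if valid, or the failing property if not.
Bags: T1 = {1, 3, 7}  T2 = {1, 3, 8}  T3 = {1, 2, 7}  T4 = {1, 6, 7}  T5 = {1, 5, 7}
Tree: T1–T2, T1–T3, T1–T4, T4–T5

No — vertex 4 appears in no bag.

A tree decomposition must satisfy three properties: every vertex lies in some bag; for every edge, both endpoints lie together in some bag; and for every vertex, the bags containing it form a connected subtree. Here vertex 4 appears in no bag, so the decomposition is invalid.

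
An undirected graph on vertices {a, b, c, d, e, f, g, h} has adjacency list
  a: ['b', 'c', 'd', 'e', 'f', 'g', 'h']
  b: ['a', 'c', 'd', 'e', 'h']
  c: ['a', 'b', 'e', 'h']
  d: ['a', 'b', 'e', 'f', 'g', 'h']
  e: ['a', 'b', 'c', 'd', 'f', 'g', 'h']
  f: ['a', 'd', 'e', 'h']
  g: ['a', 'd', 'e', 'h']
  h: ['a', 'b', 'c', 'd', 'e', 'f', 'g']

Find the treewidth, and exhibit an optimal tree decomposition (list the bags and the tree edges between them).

Treewidth 4.
Bags: B1 = {a, b, d, e, h}  B2 = {a, d, e, f, h}  B3 = {a, b, c, e, h}  B4 = {a, d, e, g, h}
Tree: B1–B2, B1–B3, B1–B4

Each bag holds 5 vertices, so the decomposition has width 4, which upper-bounds the treewidth. For the lower bound, the 5 vertices {a, d, e, g, h} are pairwise adjacent, and any tree decomposition puts a clique entirely inside one bag — forcing width ≥ 4. Therefore the treewidth is 4.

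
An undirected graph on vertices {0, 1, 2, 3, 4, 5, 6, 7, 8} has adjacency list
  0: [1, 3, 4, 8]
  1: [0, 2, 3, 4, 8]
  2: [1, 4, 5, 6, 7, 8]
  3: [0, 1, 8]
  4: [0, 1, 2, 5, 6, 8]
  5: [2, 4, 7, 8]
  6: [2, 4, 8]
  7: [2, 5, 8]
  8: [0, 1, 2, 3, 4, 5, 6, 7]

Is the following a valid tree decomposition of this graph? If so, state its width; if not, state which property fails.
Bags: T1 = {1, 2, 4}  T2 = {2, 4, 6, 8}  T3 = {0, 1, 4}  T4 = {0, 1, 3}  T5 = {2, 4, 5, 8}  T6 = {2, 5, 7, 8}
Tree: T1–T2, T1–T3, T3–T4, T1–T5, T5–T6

A tree decomposition must satisfy three properties: every vertex lies in some bag; for every edge, both endpoints lie together in some bag; and for every vertex, the bags containing it form a connected subtree. Here edge (8,1) lies in no bag, so the decomposition is invalid.

No — edge (8,1) lies in no bag.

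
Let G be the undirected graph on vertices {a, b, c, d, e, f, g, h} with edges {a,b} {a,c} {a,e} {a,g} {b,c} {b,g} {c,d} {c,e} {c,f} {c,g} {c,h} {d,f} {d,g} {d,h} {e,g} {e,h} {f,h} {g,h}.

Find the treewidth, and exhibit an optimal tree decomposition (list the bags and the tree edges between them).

Every bag has size at most 4, so the width is 4 − 1 = 3 and tw(G) ≤ 3. On the other hand G contains the 4-clique {c, d, g, h}. A clique must lie in a single bag of any decomposition, so no decomposition can have width below 3. The upper and lower bounds meet at 3, so that is the treewidth.

Treewidth 3.
One such decomposition:
Bags: B1 = {a, c, e, g}  B2 = {c, e, g, h}  B3 = {a, b, c, g}  B4 = {c, d, g, h}  B5 = {c, d, f, h}
Tree: B1–B2, B1–B3, B2–B4, B4–B5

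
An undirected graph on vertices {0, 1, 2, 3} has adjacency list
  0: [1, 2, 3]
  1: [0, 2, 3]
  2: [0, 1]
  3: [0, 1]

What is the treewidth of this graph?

A width-2 tree decomposition is:
Bags: B1 = {0, 1, 2}  B2 = {0, 1, 3}
Tree: B1–B2
The largest bag has 3 vertices, giving width 2; this decomposition certifies tw(G) ≤ 2. On the other hand G contains the 3-clique {0, 1, 2}. A clique must lie in a single bag of any decomposition, so no decomposition can have width below 2. Hence tw(G) = 2 exactly.

2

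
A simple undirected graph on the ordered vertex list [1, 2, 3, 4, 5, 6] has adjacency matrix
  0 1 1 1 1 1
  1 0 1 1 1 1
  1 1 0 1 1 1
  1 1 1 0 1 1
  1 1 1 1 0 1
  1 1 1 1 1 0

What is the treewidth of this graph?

5

A width-5 tree decomposition is:
Bags: B1 = {1, 2, 3, 4, 5, 6}
Tree: (single bag)
A single bag containing all 6 vertices is trivially a valid decomposition of width 5. On the other hand G contains the 6-clique {1, 2, 3, 4, 5, 6}. A clique must lie in a single bag of any decomposition, so no decomposition can have width below 5. The upper and lower bounds meet at 5, so that is the treewidth.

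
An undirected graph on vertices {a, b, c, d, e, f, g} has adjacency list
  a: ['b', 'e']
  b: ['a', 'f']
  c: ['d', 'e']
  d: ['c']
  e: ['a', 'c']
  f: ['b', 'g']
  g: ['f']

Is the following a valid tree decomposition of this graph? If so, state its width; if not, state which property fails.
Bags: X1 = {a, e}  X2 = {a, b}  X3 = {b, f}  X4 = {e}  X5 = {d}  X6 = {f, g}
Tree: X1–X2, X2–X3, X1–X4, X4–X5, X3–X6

No — vertex c appears in no bag.

A tree decomposition must satisfy three properties: every vertex lies in some bag; for every edge, both endpoints lie together in some bag; and for every vertex, the bags containing it form a connected subtree. Here vertex c appears in no bag, so the decomposition is invalid.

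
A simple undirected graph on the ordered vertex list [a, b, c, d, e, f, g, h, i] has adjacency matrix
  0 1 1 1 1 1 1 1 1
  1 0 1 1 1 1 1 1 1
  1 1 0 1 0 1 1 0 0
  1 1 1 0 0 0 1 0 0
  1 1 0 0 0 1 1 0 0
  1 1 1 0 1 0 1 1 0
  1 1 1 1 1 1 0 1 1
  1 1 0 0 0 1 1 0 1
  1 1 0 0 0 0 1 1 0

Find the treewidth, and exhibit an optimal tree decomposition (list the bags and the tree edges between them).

Treewidth 4.
Bags: B1 = {a, b, c, f, g}  B2 = {a, b, c, d, g}  B3 = {a, b, f, g, h}  B4 = {a, b, g, h, i}  B5 = {a, b, e, f, g}
Tree: B1–B2, B1–B3, B3–B4, B3–B5

Every bag has size at most 5, so the width is 5 − 1 = 4 and tw(G) ≤ 4. Conversely, {a, b, c, d, g} is a clique of size 5, and the vertices of any clique must share a bag in every tree decomposition; so some bag has ≥ 5 vertices and tw(G) ≥ 4. The upper and lower bounds meet at 4, so that is the treewidth.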